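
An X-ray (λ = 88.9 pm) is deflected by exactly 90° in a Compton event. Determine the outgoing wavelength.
91.3263 pm

Using the Compton formula: λ' = λ + λ_C(1 − cos θ)

For θ = 90°, cos θ = 0 (exact) = 0.0000, so:
1 − cos 90° = 1 − (0) = 1.0000

Δλ = λ_C × 1.0000 = 2.4263 × 1.0000 = 2.4263 pm

λ' = 88.9 + 2.4263 = 91.3263 pm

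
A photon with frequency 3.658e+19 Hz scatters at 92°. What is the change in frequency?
8.579e+18 Hz (decrease)

Convert frequency to wavelength (c = 299792458 m/s):
λ₀ = c/f₀ = 299792458/3.658e+19 = 8.1955292e-12 m = 8.1955 pm

Calculate Compton shift:
Δλ = λ_C(1 - cos(92°)) = 2.5110 pm

Final wavelength:
λ' = λ₀ + Δλ = 8.1955 + 2.5110 = 10.7065 pm

Final frequency:
f' = c/λ' = 299792458/1.0706516e-11 = 2.8000934e+19 Hz

Frequency shift (decrease):
Δf = f₀ - f' = 3.658e+19 - 2.8000934e+19 = 8.579e+18 Hz

(Intermediate values are shown rounded; full precision is carried through to the final answer.)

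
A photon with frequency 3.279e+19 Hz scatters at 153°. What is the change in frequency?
1.096e+19 Hz (decrease)

Convert frequency to wavelength (c = 299792458 m/s):
λ₀ = c/f₀ = 299792458/3.279e+19 = 9.1428014e-12 m = 9.1428 pm

Calculate Compton shift:
Δλ = λ_C(1 - cos(153°)) = 4.5882 pm

Final wavelength:
λ' = λ₀ + Δλ = 9.1428 + 4.5882 = 13.7310 pm

Final frequency:
f' = c/λ' = 299792458/1.3730970e-11 = 2.1833305e+19 Hz

Frequency shift (decrease):
Δf = f₀ - f' = 3.279e+19 - 2.1833305e+19 = 1.096e+19 Hz

(Intermediate values are shown rounded; full precision is carried through to the final answer.)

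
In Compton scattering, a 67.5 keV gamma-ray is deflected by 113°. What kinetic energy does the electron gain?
10.4758 keV

By energy conservation: K_e = E_initial - E_final

First find the scattered photon energy:
Initial wavelength: λ = hc/E = 18.3680 pm
Compton shift: Δλ = λ_C(1 - cos(113°)) = 3.3743 pm
Final wavelength: λ' = 18.3680 + 3.3743 = 21.7424 pm
Final photon energy: E' = hc/λ' = 57.0242 keV

Electron kinetic energy:
K_e = E - E' = 67.5000 - 57.0242 = 10.4758 keV

(Intermediate values are shown rounded; full precision is carried through to the final answer.)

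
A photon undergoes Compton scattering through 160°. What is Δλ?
4.7063 pm

Using the Compton scattering formula:
Δλ = λ_C(1 - cos θ)

where λ_C = h/(m_e·c) ≈ 2.4263 pm is the Compton wavelength of an electron.

For θ = 160°:
cos(160°) = -0.9397
1 - cos(160°) = 1.9397

Δλ = 2.4263 × 1.9397
Δλ = 4.7063 pm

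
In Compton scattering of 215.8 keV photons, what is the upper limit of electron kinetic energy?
98.8111 keV

Maximum energy transfer occurs at θ = 180° (backscattering).

Initial photon: E₀ = 215.8 keV → λ₀ = 5.7453 pm

Maximum Compton shift (at 180°):
Δλ_max = 2λ_C = 2 × 2.4263 = 4.8526 pm

Final wavelength:
λ' = 5.7453 + 4.8526 = 10.5979 pm

Minimum photon energy (maximum energy to electron):
E'_min = hc/λ' = 116.9889 keV

Maximum electron kinetic energy:
K_max = E₀ - E'_min = 215.8000 - 116.9889 = 98.8111 keV

(Intermediate values are shown rounded; full precision is carried through to the final answer.)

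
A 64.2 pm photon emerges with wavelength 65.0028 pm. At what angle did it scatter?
48.00°

First find the wavelength shift:
Δλ = λ' - λ = 65.0028 - 64.2 = 0.8028 pm

Using Δλ = λ_C(1 - cos θ), with λ_C = h/(m_e·c) ≈ 2.42631024 pm:
cos θ = 1 - Δλ/λ_C
cos θ = 1 - 0.8028/2.42631024
cos θ = 0.669127

θ = arccos(0.669127)
θ = 48.00°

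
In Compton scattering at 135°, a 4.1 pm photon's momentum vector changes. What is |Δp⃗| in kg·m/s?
2.2573e-22 kg·m/s

Photon momentum magnitude is p = h/λ.

Initial momentum:
p₀ = h/λ = 6.6261e-34/4.1000e-12 = 1.6161e-22 kg·m/s

After scattering:
λ' = λ + Δλ = 4.1 + 4.1420 = 8.2420 pm
p' = h/λ' = 6.6261e-34/8.2420e-12 = 8.0394e-23 kg·m/s

Momentum is a vector; the scattered photon's direction makes angle θ = 135° with the incident direction. The magnitude of the vector change Δp⃗ = p⃗₀ − p⃗' is found from the law of cosines:
|Δp⃗|² = p₀² + p'² − 2p₀p'cos θ
|Δp⃗|² = (1.6161e-22)² + (8.0394e-23)² − 2·1.6161e-22·8.0394e-23·cos(135°)
|Δp⃗| = 2.2573e-22 kg·m/s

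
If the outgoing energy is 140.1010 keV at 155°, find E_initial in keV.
293.4999 keV

Convert final energy to wavelength (hc ≈ 1239.842 keV·pm):
λ' = hc/E' = 1239.842 / 140.1010 = 8.8496 pm

Calculate the Compton shift:
Δλ = λ_C(1 - cos(155°))
Δλ = 2.4263 × (1 - cos(155°))
Δλ = 4.6253 pm

Initial wavelength:
λ = λ' - Δλ = 8.8496 - 4.6253 = 4.2243 pm

Initial energy:
E = hc/λ = 1239.842 / 4.2243 = 293.4999 keV

(Intermediate values are shown rounded; full precision is carried through to the final answer.)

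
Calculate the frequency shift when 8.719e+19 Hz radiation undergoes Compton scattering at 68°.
2.670e+19 Hz (decrease)

Convert frequency to wavelength (c = 299792458 m/s):
λ₀ = c/f₀ = 299792458/8.719e+19 = 3.4383812e-12 m = 3.4384 pm

Calculate Compton shift:
Δλ = λ_C(1 - cos(68°)) = 1.5174 pm

Final wavelength:
λ' = λ₀ + Δλ = 3.4384 + 1.5174 = 4.9558 pm

Final frequency:
f' = c/λ' = 299792458/4.9557796e-12 = 6.0493501e+19 Hz

Frequency shift (decrease):
Δf = f₀ - f' = 8.719e+19 - 6.0493501e+19 = 2.670e+19 Hz

(Intermediate values are shown rounded; full precision is carried through to the final answer.)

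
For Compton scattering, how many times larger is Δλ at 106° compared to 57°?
106° produces the larger shift by a factor of 2.801

Calculate both shifts using Δλ = λ_C(1 - cos θ):

For θ₁ = 57°:
Δλ₁ = 2.4263 × (1 - cos(57°))
Δλ₁ = 2.4263 × 0.4554
Δλ₁ = 1.1048 pm

For θ₂ = 106°:
Δλ₂ = 2.4263 × (1 - cos(106°))
Δλ₂ = 2.4263 × 1.2756
Δλ₂ = 3.0951 pm

The 106° angle produces the larger shift.
Ratio: 3.0951/1.1048 = 2.801

(Intermediate values are shown rounded; full precision is carried through to the final answer.)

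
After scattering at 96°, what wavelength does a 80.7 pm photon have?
83.3799 pm

Using the Compton scattering formula:
λ' = λ + Δλ = λ + λ_C(1 - cos θ)

Given:
- Initial wavelength λ = 80.7 pm
- Scattering angle θ = 96°
- Compton wavelength λ_C ≈ 2.4263 pm

Calculate the shift:
Δλ = 2.4263 × (1 - cos(96°))
Δλ = 2.4263 × 1.1045
Δλ = 2.6799 pm

Final wavelength:
λ' = 80.7 + 2.6799 = 83.3799 pm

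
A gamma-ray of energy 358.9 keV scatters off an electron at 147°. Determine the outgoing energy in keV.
156.6298 keV

First convert energy to wavelength:
λ = hc/E, with hc ≈ 1239.842 keV·pm (i.e. 1239.842 eV·nm)

For E = 358.9 keV = 358900 eV:
λ = 1239.842 keV·pm / 358.9 keV
λ = 3.4546 pm

Calculate the Compton shift:
Δλ = λ_C(1 - cos(147°)) = 2.4263 × 1.8387
Δλ = 4.4612 pm

Final wavelength:
λ' = 3.4546 + 4.4612 = 7.9157 pm

Final energy:
E' = hc/λ' = 1239.842 / 7.9157 = 156.6298 keV

(Intermediate values are shown rounded; full precision is carried through to the final answer.)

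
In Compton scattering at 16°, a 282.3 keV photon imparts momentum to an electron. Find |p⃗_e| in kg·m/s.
4.1672e-23 kg·m/s

The electron is initially at rest, so by conservation of momentum:
p⃗_e = p⃗₀ − p⃗'  (incident photon momentum minus scattered photon momentum)

Photon momentum magnitudes (p = h/λ = E/c):
λ₀ = hc/E₀ = 4.3919 pm → p₀ = h/λ₀ = 1.5087e-22 kg·m/s
Δλ = λ_C(1 − cos 16°) = 0.0940 pm
λ' = 4.4859 pm → p' = h/λ' = 1.4771e-22 kg·m/s

The scattered photon makes angle θ = 16° with the incident direction, so by the law of cosines:
|p⃗_e|² = p₀² + p'² − 2p₀p'cos θ
|p⃗_e|² = (1.5087e-22)² + (1.4771e-22)² − 2·1.5087e-22·1.4771e-22·cos(16°)
|p⃗_e| = 4.1672e-23 kg·m/s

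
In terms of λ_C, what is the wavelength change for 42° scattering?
0.2569 λ_C

The Compton shift formula is:
Δλ = λ_C(1 - cos θ)

Dividing both sides by λ_C:
Δλ/λ_C = 1 - cos θ

For θ = 42°:
Δλ/λ_C = 1 - cos(42°)
Δλ/λ_C = 1 - 0.7431
Δλ/λ_C = 0.2569

This means the shift is 0.2569 × λ_C = 0.6232 pm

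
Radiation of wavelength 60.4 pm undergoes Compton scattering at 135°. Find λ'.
64.5420 pm

Using the Compton formula: λ' = λ + λ_C(1 − cos θ)

For θ = 135°, cos θ = -√2/2 (exact) ≈ -0.7071, so:
1 − cos 135° = 1 − (-√2/2) ≈ 1.7071

Δλ = λ_C × 1.7071 = 2.4263 × 1.7071 = 4.1420 pm

λ' = 60.4 + 4.1420 = 64.5420 pm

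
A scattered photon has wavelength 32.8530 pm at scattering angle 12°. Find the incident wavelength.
32.8000 pm

From λ' = λ + Δλ, we have λ = λ' - Δλ

First calculate the Compton shift:
Δλ = λ_C(1 - cos θ)
Δλ = 2.4263 × (1 - cos(12°))
Δλ = 2.4263 × 0.0219
Δλ = 0.0530 pm

Initial wavelength:
λ = λ' - Δλ
λ = 32.8530 - 0.0530
λ = 32.8000 pm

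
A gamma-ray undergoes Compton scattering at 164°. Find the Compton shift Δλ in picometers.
4.7586 pm

Using the Compton scattering formula:
Δλ = λ_C(1 - cos θ)

where λ_C = h/(m_e·c) ≈ 2.4263 pm is the Compton wavelength of an electron.

For θ = 164°:
cos(164°) = -0.9613
1 - cos(164°) = 1.9613

Δλ = 2.4263 × 1.9613
Δλ = 4.7586 pm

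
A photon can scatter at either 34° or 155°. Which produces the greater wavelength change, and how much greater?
155° produces the larger shift by a factor of 11.150

Calculate both shifts using Δλ = λ_C(1 - cos θ):

For θ₁ = 34°:
Δλ₁ = 2.4263 × (1 - cos(34°))
Δλ₁ = 2.4263 × 0.1710
Δλ₁ = 0.4148 pm

For θ₂ = 155°:
Δλ₂ = 2.4263 × (1 - cos(155°))
Δλ₂ = 2.4263 × 1.9063
Δλ₂ = 4.6253 pm

The 155° angle produces the larger shift.
Ratio: 4.6253/0.4148 = 11.150

(Intermediate values are shown rounded; full precision is carried through to the final answer.)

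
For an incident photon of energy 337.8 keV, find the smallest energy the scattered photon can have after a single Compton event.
145.4708 keV (at θ = 180°)

The scattered photon has minimum energy when its wavelength is maximum, i.e., when the Compton shift Δλ = λ_C(1 − cos θ) is maximum. This occurs at θ = 180° (backscattering), giving Δλ_max = 2λ_C = 4.8526 pm.

Initial wavelength: λ₀ = hc/E₀ = 3.6703 pm
Maximum final wavelength: λ'_max = λ₀ + 2λ_C = 3.6703 + 4.8526 = 8.5230 pm
Minimum final energy: E'_min = hc/λ'_max = 145.4708 keV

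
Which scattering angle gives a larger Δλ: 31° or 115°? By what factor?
115° produces the larger shift by a factor of 9.960

Calculate both shifts using Δλ = λ_C(1 - cos θ):

For θ₁ = 31°:
Δλ₁ = 2.4263 × (1 - cos(31°))
Δλ₁ = 2.4263 × 0.1428
Δλ₁ = 0.3466 pm

For θ₂ = 115°:
Δλ₂ = 2.4263 × (1 - cos(115°))
Δλ₂ = 2.4263 × 1.4226
Δλ₂ = 3.4517 pm

The 115° angle produces the larger shift.
Ratio: 3.4517/0.3466 = 9.960

(Intermediate values are shown rounded; full precision is carried through to the final answer.)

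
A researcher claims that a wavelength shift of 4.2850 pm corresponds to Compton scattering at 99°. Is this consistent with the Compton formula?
No, inconsistent

Calculate the expected shift for θ = 99°:

Δλ_expected = λ_C(1 - cos(99°))
Δλ_expected = 2.4263 × (1 - cos(99°))
Δλ_expected = 2.4263 × 1.1564
Δλ_expected = 2.8059 pm

Given shift: 4.2850 pm
Expected shift: 2.8059 pm
Difference: 1.4791 pm

The values do not match. The given shift corresponds to θ ≈ 140.0°, not 99°.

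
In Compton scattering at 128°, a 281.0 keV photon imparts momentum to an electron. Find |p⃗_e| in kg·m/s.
2.0876e-22 kg·m/s

The electron is initially at rest, so by conservation of momentum:
p⃗_e = p⃗₀ − p⃗'  (incident photon momentum minus scattered photon momentum)

Photon momentum magnitudes (p = h/λ = E/c):
λ₀ = hc/E₀ = 4.4122 pm → p₀ = h/λ₀ = 1.5017e-22 kg·m/s
Δλ = λ_C(1 − cos 128°) = 3.9201 pm
λ' = 8.3323 pm → p' = h/λ' = 7.9522e-23 kg·m/s

The scattered photon makes angle θ = 128° with the incident direction, so by the law of cosines:
|p⃗_e|² = p₀² + p'² − 2p₀p'cos θ
|p⃗_e|² = (1.5017e-22)² + (7.9522e-23)² − 2·1.5017e-22·7.9522e-23·cos(128°)
|p⃗_e| = 2.0876e-22 kg·m/s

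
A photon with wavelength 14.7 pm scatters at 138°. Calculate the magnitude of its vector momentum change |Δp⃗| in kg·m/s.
7.4848e-23 kg·m/s

Photon momentum magnitude is p = h/λ.

Initial momentum:
p₀ = h/λ = 6.6261e-34/1.4700e-11 = 4.5075e-23 kg·m/s

After scattering:
λ' = λ + Δλ = 14.7 + 4.2294 = 18.9294 pm
p' = h/λ' = 6.6261e-34/1.8929e-11 = 3.5004e-23 kg·m/s

Momentum is a vector; the scattered photon's direction makes angle θ = 138° with the incident direction. The magnitude of the vector change Δp⃗ = p⃗₀ − p⃗' is found from the law of cosines:
|Δp⃗|² = p₀² + p'² − 2p₀p'cos θ
|Δp⃗|² = (4.5075e-23)² + (3.5004e-23)² − 2·4.5075e-23·3.5004e-23·cos(138°)
|Δp⃗| = 7.4848e-23 kg·m/s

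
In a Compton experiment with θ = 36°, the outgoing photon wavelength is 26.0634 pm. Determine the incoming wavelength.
25.6000 pm

From λ' = λ + Δλ, we have λ = λ' - Δλ

First calculate the Compton shift:
Δλ = λ_C(1 - cos θ)
Δλ = 2.4263 × (1 - cos(36°))
Δλ = 2.4263 × 0.1910
Δλ = 0.4634 pm

Initial wavelength:
λ = λ' - Δλ
λ = 26.0634 - 0.4634
λ = 25.6000 pm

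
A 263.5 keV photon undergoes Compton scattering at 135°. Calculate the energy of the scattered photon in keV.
140.1386 keV

First convert energy to wavelength:
λ = hc/E, with hc ≈ 1239.842 keV·pm (i.e. 1239.842 eV·nm)

For E = 263.5 keV = 263500 eV:
λ = 1239.842 keV·pm / 263.5 keV
λ = 4.7053 pm

Calculate the Compton shift:
Δλ = λ_C(1 - cos(135°)) = 2.4263 × 1.7071
Δλ = 4.1420 pm

Final wavelength:
λ' = 4.7053 + 4.1420 = 8.8473 pm

Final energy:
E' = hc/λ' = 1239.842 / 8.8473 = 140.1386 keV

(Intermediate values are shown rounded; full precision is carried through to the final answer.)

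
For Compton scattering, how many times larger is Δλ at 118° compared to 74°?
118° produces the larger shift by a factor of 2.029

Calculate both shifts using Δλ = λ_C(1 - cos θ):

For θ₁ = 74°:
Δλ₁ = 2.4263 × (1 - cos(74°))
Δλ₁ = 2.4263 × 0.7244
Δλ₁ = 1.7575 pm

For θ₂ = 118°:
Δλ₂ = 2.4263 × (1 - cos(118°))
Δλ₂ = 2.4263 × 1.4695
Δλ₂ = 3.5654 pm

The 118° angle produces the larger shift.
Ratio: 3.5654/1.7575 = 2.029

(Intermediate values are shown rounded; full precision is carried through to the final answer.)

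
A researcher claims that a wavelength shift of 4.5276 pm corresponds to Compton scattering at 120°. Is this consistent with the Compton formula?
No, inconsistent

Calculate the expected shift for θ = 120°:

Δλ_expected = λ_C(1 - cos(120°))
Δλ_expected = 2.4263 × (1 - cos(120°))
Δλ_expected = 2.4263 × 1.5000
Δλ_expected = 3.6395 pm

Given shift: 4.5276 pm
Expected shift: 3.6395 pm
Difference: 0.8881 pm

The values do not match. The given shift corresponds to θ ≈ 150.0°, not 120°.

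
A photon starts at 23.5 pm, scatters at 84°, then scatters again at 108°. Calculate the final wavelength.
28.8488 pm

Apply Compton shift twice:

First scattering at θ₁ = 84°:
Δλ₁ = λ_C(1 - cos(84°))
Δλ₁ = 2.4263 × 0.8955
Δλ₁ = 2.1727 pm

After first scattering:
λ₁ = 23.5 + 2.1727 = 25.6727 pm

Second scattering at θ₂ = 108°:
Δλ₂ = λ_C(1 - cos(108°))
Δλ₂ = 2.4263 × 1.3090
Δλ₂ = 3.1761 pm

Final wavelength:
λ₂ = 25.6727 + 3.1761 = 28.8488 pm

Total shift: Δλ_total = 2.1727 + 3.1761 = 5.3488 pm

(Intermediate values are shown rounded; full precision is carried through to the final answer.)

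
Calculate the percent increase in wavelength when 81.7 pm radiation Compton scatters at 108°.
3.8875%

Calculate the Compton shift:
Δλ = λ_C(1 - cos(108°))
Δλ = 2.4263 × (1 - cos(108°))
Δλ = 2.4263 × 1.3090
Δλ = 3.1761 pm

Percentage change:
(Δλ/λ₀) × 100 = (3.1761/81.7) × 100
= 3.8875%

(Intermediate values are shown rounded; full precision is carried through to the final answer.)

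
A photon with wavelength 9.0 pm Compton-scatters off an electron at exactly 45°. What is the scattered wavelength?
9.7106 pm

Using the Compton formula: λ' = λ + λ_C(1 − cos θ)

For θ = 45°, cos θ = √2/2 (exact) ≈ 0.7071, so:
1 − cos 45° = 1 − (√2/2) ≈ 0.2929

Δλ = λ_C × 0.2929 = 2.4263 × 0.2929 = 0.7106 pm

λ' = 9.0 + 0.7106 = 9.7106 pm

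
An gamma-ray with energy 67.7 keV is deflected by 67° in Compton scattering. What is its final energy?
62.6435 keV

First convert energy to wavelength:
λ = hc/E, with hc ≈ 1239.842 keV·pm (i.e. 1239.842 eV·nm)

For E = 67.7 keV = 67700 eV:
λ = 1239.842 keV·pm / 67.7 keV
λ = 18.3138 pm

Calculate the Compton shift:
Δλ = λ_C(1 - cos(67°)) = 2.4263 × 0.6093
Δλ = 1.4783 pm

Final wavelength:
λ' = 18.3138 + 1.4783 = 19.7920 pm

Final energy:
E' = hc/λ' = 1239.842 / 19.7920 = 62.6435 keV

(Intermediate values are shown rounded; full precision is carried through to the final answer.)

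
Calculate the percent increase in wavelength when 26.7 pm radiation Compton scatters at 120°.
13.6310%

Calculate the Compton shift:
Δλ = λ_C(1 - cos(120°))
Δλ = 2.4263 × (1 - cos(120°))
Δλ = 2.4263 × 1.5000
Δλ = 3.6395 pm

Percentage change:
(Δλ/λ₀) × 100 = (3.6395/26.7) × 100
= 13.6310%

(Intermediate values are shown rounded; full precision is carried through to the final answer.)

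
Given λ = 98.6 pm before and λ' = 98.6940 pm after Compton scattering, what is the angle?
16.00°

First find the wavelength shift:
Δλ = λ' - λ = 98.6940 - 98.6 = 0.0940 pm

Using Δλ = λ_C(1 - cos θ), with λ_C = h/(m_e·c) ≈ 2.42631024 pm:
cos θ = 1 - Δλ/λ_C
cos θ = 1 - 0.0940/2.42631024
cos θ = 0.961258

θ = arccos(0.961258)
θ = 16.00°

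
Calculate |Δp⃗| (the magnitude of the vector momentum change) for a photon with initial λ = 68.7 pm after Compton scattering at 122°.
1.6441e-23 kg·m/s

Photon momentum magnitude is p = h/λ.

Initial momentum:
p₀ = h/λ = 6.6261e-34/6.8700e-11 = 9.6449e-24 kg·m/s

After scattering:
λ' = λ + Δλ = 68.7 + 3.7121 = 72.4121 pm
p' = h/λ' = 6.6261e-34/7.2412e-11 = 9.1505e-24 kg·m/s

Momentum is a vector; the scattered photon's direction makes angle θ = 122° with the incident direction. The magnitude of the vector change Δp⃗ = p⃗₀ − p⃗' is found from the law of cosines:
|Δp⃗|² = p₀² + p'² − 2p₀p'cos θ
|Δp⃗|² = (9.6449e-24)² + (9.1505e-24)² − 2·9.6449e-24·9.1505e-24·cos(122°)
|Δp⃗| = 1.6441e-23 kg·m/s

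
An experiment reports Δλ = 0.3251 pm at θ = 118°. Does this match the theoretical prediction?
No, inconsistent

Calculate the expected shift for θ = 118°:

Δλ_expected = λ_C(1 - cos(118°))
Δλ_expected = 2.4263 × (1 - cos(118°))
Δλ_expected = 2.4263 × 1.4695
Δλ_expected = 3.5654 pm

Given shift: 0.3251 pm
Expected shift: 3.5654 pm
Difference: 3.2403 pm

The values do not match. The given shift corresponds to θ ≈ 30.0°, not 118°.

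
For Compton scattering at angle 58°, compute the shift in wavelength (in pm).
1.1406 pm

Using the Compton scattering formula:
Δλ = λ_C(1 - cos θ)

where λ_C = h/(m_e·c) ≈ 2.4263 pm is the Compton wavelength of an electron.

For θ = 58°:
cos(58°) = 0.5299
1 - cos(58°) = 0.4701

Δλ = 2.4263 × 0.4701
Δλ = 1.1406 pm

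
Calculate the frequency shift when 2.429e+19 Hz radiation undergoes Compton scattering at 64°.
2.415e+18 Hz (decrease)

Convert frequency to wavelength (c = 299792458 m/s):
λ₀ = c/f₀ = 299792458/2.429e+19 = 1.2342217e-11 m = 12.3422 pm

Calculate Compton shift:
Δλ = λ_C(1 - cos(64°)) = 1.3627 pm

Final wavelength:
λ' = λ₀ + Δλ = 12.3422 + 1.3627 = 13.7049 pm

Final frequency:
f' = c/λ' = 299792458/1.3704903e-11 = 2.1874832e+19 Hz

Frequency shift (decrease):
Δf = f₀ - f' = 2.429e+19 - 2.1874832e+19 = 2.415e+18 Hz

(Intermediate values are shown rounded; full precision is carried through to the final answer.)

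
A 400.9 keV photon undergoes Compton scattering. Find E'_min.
156.0479 keV (at θ = 180°)

The scattered photon has minimum energy when its wavelength is maximum, i.e., when the Compton shift Δλ = λ_C(1 − cos θ) is maximum. This occurs at θ = 180° (backscattering), giving Δλ_max = 2λ_C = 4.8526 pm.

Initial wavelength: λ₀ = hc/E₀ = 3.0926 pm
Maximum final wavelength: λ'_max = λ₀ + 2λ_C = 3.0926 + 4.8526 = 7.9453 pm
Minimum final energy: E'_min = hc/λ'_max = 156.0479 keV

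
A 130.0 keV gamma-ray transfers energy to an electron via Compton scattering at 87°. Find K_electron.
25.2533 keV

By energy conservation: K_e = E_initial - E_final

First find the scattered photon energy:
Initial wavelength: λ = hc/E = 9.5372 pm
Compton shift: Δλ = λ_C(1 - cos(87°)) = 2.2993 pm
Final wavelength: λ' = 9.5372 + 2.2993 = 11.8366 pm
Final photon energy: E' = hc/λ' = 104.7467 keV

Electron kinetic energy:
K_e = E - E' = 130.0000 - 104.7467 = 25.2533 keV

(Intermediate values are shown rounded; full precision is carried through to the final answer.)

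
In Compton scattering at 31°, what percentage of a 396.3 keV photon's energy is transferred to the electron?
0.0997 (or 9.97%)

Calculate initial and final photon energies:

Initial: E₀ = 396.3 keV → λ₀ = 3.1285 pm
Compton shift: Δλ = 0.3466 pm
Final wavelength: λ' = 3.4751 pm
Final energy: E' = 356.7787 keV

Fractional energy loss:
(E₀ - E')/E₀ = (396.3000 - 356.7787)/396.3000
= 39.5213/396.3000
= 0.0997
= 9.97%

(Intermediate values are shown rounded; full precision is carried through to the final answer.)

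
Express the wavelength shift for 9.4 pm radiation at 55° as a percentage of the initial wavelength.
11.0068%

Calculate the Compton shift:
Δλ = λ_C(1 - cos(55°))
Δλ = 2.4263 × (1 - cos(55°))
Δλ = 2.4263 × 0.4264
Δλ = 1.0346 pm

Percentage change:
(Δλ/λ₀) × 100 = (1.0346/9.4) × 100
= 11.0068%

(Intermediate values are shown rounded; full precision is carried through to the final answer.)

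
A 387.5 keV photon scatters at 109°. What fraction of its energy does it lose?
0.5013 (or 50.13%)

Calculate initial and final photon energies:

Initial: E₀ = 387.5 keV → λ₀ = 3.1996 pm
Compton shift: Δλ = 3.2162 pm
Final wavelength: λ' = 6.4158 pm
Final energy: E' = 193.2473 keV

Fractional energy loss:
(E₀ - E')/E₀ = (387.5000 - 193.2473)/387.5000
= 194.2527/387.5000
= 0.5013
= 50.13%

(Intermediate values are shown rounded; full precision is carried through to the final answer.)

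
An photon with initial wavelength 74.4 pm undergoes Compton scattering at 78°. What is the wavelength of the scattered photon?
76.3219 pm

Using the Compton scattering formula:
λ' = λ + Δλ = λ + λ_C(1 - cos θ)

Given:
- Initial wavelength λ = 74.4 pm
- Scattering angle θ = 78°
- Compton wavelength λ_C ≈ 2.4263 pm

Calculate the shift:
Δλ = 2.4263 × (1 - cos(78°))
Δλ = 2.4263 × 0.7921
Δλ = 1.9219 pm

Final wavelength:
λ' = 74.4 + 1.9219 = 76.3219 pm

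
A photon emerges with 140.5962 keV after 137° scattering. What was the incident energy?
268.5001 keV

Convert final energy to wavelength (hc ≈ 1239.842 keV·pm):
λ' = hc/E' = 1239.842 / 140.5962 = 8.8185 pm

Calculate the Compton shift:
Δλ = λ_C(1 - cos(137°))
Δλ = 2.4263 × (1 - cos(137°))
Δλ = 4.2008 pm

Initial wavelength:
λ = λ' - Δλ = 8.8185 - 4.2008 = 4.6177 pm

Initial energy:
E = hc/λ = 1239.842 / 4.6177 = 268.5001 keV

(Intermediate values are shown rounded; full precision is carried through to the final answer.)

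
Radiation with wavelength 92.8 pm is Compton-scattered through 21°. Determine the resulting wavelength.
92.9612 pm

Using the Compton scattering formula:
λ' = λ + Δλ = λ + λ_C(1 - cos θ)

Given:
- Initial wavelength λ = 92.8 pm
- Scattering angle θ = 21°
- Compton wavelength λ_C ≈ 2.4263 pm

Calculate the shift:
Δλ = 2.4263 × (1 - cos(21°))
Δλ = 2.4263 × 0.0664
Δλ = 0.1612 pm

Final wavelength:
λ' = 92.8 + 0.1612 = 92.9612 pm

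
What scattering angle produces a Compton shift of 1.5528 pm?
68.90°

From the Compton formula Δλ = λ_C(1 - cos θ), we can solve for θ:

cos θ = 1 - Δλ/λ_C

Given:
- Δλ = 1.5528 pm
- λ_C = h/(m_e·c) ≈ 2.42631024 pm

cos θ = 1 - 1.5528/2.42631024
cos θ = 1 - 0.639984
cos θ = 0.360016

θ = arccos(0.360016)
θ = 68.90°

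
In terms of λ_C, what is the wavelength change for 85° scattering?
0.9128 λ_C

The Compton shift formula is:
Δλ = λ_C(1 - cos θ)

Dividing both sides by λ_C:
Δλ/λ_C = 1 - cos θ

For θ = 85°:
Δλ/λ_C = 1 - cos(85°)
Δλ/λ_C = 1 - 0.0872
Δλ/λ_C = 0.9128

This means the shift is 0.9128 × λ_C = 2.2148 pm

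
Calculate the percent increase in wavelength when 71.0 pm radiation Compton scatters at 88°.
3.2981%

Calculate the Compton shift:
Δλ = λ_C(1 - cos(88°))
Δλ = 2.4263 × (1 - cos(88°))
Δλ = 2.4263 × 0.9651
Δλ = 2.3416 pm

Percentage change:
(Δλ/λ₀) × 100 = (2.3416/71.0) × 100
= 3.2981%

(Intermediate values are shown rounded; full precision is carried through to the final answer.)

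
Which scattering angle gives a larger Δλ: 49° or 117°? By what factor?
117° produces the larger shift by a factor of 4.227

Calculate both shifts using Δλ = λ_C(1 - cos θ):

For θ₁ = 49°:
Δλ₁ = 2.4263 × (1 - cos(49°))
Δλ₁ = 2.4263 × 0.3439
Δλ₁ = 0.8345 pm

For θ₂ = 117°:
Δλ₂ = 2.4263 × (1 - cos(117°))
Δλ₂ = 2.4263 × 1.4540
Δλ₂ = 3.5278 pm

The 117° angle produces the larger shift.
Ratio: 3.5278/0.8345 = 4.227

(Intermediate values are shown rounded; full precision is carried through to the final answer.)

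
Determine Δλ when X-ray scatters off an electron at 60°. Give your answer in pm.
1.2132 pm

Using the Compton scattering formula:
Δλ = λ_C(1 - cos θ)

where λ_C = h/(m_e·c) ≈ 2.4263 pm is the Compton wavelength of an electron.

For θ = 60°:
cos(60°) = 0.5000
1 - cos(60°) = 0.5000

Δλ = 2.4263 × 0.5000
Δλ = 1.2132 pm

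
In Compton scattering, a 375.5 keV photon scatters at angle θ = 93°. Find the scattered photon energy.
211.7529 keV

First convert energy to wavelength:
λ = hc/E, with hc ≈ 1239.842 keV·pm (i.e. 1239.842 eV·nm)

For E = 375.5 keV = 375500 eV:
λ = 1239.842 keV·pm / 375.5 keV
λ = 3.3018 pm

Calculate the Compton shift:
Δλ = λ_C(1 - cos(93°)) = 2.4263 × 1.0523
Δλ = 2.5533 pm

Final wavelength:
λ' = 3.3018 + 2.5533 = 5.8551 pm

Final energy:
E' = hc/λ' = 1239.842 / 5.8551 = 211.7529 keV

(Intermediate values are shown rounded; full precision is carried through to the final answer.)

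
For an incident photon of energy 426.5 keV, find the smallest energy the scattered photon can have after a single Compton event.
159.7810 keV (at θ = 180°)

The scattered photon has minimum energy when its wavelength is maximum, i.e., when the Compton shift Δλ = λ_C(1 − cos θ) is maximum. This occurs at θ = 180° (backscattering), giving Δλ_max = 2λ_C = 4.8526 pm.

Initial wavelength: λ₀ = hc/E₀ = 2.9070 pm
Maximum final wavelength: λ'_max = λ₀ + 2λ_C = 2.9070 + 4.8526 = 7.7596 pm
Minimum final energy: E'_min = hc/λ'_max = 159.7810 keV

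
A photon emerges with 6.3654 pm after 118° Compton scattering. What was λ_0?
2.8000 pm

From λ' = λ + Δλ, we have λ = λ' - Δλ

First calculate the Compton shift:
Δλ = λ_C(1 - cos θ)
Δλ = 2.4263 × (1 - cos(118°))
Δλ = 2.4263 × 1.4695
Δλ = 3.5654 pm

Initial wavelength:
λ = λ' - Δλ
λ = 6.3654 - 3.5654
λ = 2.8000 pm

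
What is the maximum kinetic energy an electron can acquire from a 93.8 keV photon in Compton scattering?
25.1888 keV

Maximum energy transfer occurs at θ = 180° (backscattering).

Initial photon: E₀ = 93.8 keV → λ₀ = 13.2179 pm

Maximum Compton shift (at 180°):
Δλ_max = 2λ_C = 2 × 2.4263 = 4.8526 pm

Final wavelength:
λ' = 13.2179 + 4.8526 = 18.0706 pm

Minimum photon energy (maximum energy to electron):
E'_min = hc/λ' = 68.6112 keV

Maximum electron kinetic energy:
K_max = E₀ - E'_min = 93.8000 - 68.6112 = 25.1888 keV

(Intermediate values are shown rounded; full precision is carried through to the final answer.)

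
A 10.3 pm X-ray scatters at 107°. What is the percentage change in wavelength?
30.4436%

Calculate the Compton shift:
Δλ = λ_C(1 - cos(107°))
Δλ = 2.4263 × (1 - cos(107°))
Δλ = 2.4263 × 1.2924
Δλ = 3.1357 pm

Percentage change:
(Δλ/λ₀) × 100 = (3.1357/10.3) × 100
= 30.4436%

(Intermediate values are shown rounded; full precision is carried through to the final answer.)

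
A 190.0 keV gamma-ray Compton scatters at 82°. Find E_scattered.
143.9314 keV

First convert energy to wavelength:
λ = hc/E, with hc ≈ 1239.842 keV·pm (i.e. 1239.842 eV·nm)

For E = 190.0 keV = 190000 eV:
λ = 1239.842 keV·pm / 190.0 keV
λ = 6.5255 pm

Calculate the Compton shift:
Δλ = λ_C(1 - cos(82°)) = 2.4263 × 0.8608
Δλ = 2.0886 pm

Final wavelength:
λ' = 6.5255 + 2.0886 = 8.6141 pm

Final energy:
E' = hc/λ' = 1239.842 / 8.6141 = 143.9314 keV

(Intermediate values are shown rounded; full precision is carried through to the final answer.)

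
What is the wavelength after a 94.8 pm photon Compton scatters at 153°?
99.3882 pm

Using the Compton scattering formula:
λ' = λ + Δλ = λ + λ_C(1 - cos θ)

Given:
- Initial wavelength λ = 94.8 pm
- Scattering angle θ = 153°
- Compton wavelength λ_C ≈ 2.4263 pm

Calculate the shift:
Δλ = 2.4263 × (1 - cos(153°))
Δλ = 2.4263 × 1.8910
Δλ = 4.5882 pm

Final wavelength:
λ' = 94.8 + 4.5882 = 99.3882 pm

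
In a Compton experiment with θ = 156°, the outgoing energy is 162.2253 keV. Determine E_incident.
413.2997 keV

Convert final energy to wavelength (hc ≈ 1239.842 keV·pm):
λ' = hc/E' = 1239.842 / 162.2253 = 7.6427 pm

Calculate the Compton shift:
Δλ = λ_C(1 - cos(156°))
Δλ = 2.4263 × (1 - cos(156°))
Δλ = 4.6429 pm

Initial wavelength:
λ = λ' - Δλ = 7.6427 - 4.6429 = 2.9999 pm

Initial energy:
E = hc/λ = 1239.842 / 2.9999 = 413.2997 keV

(Intermediate values are shown rounded; full precision is carried through to the final answer.)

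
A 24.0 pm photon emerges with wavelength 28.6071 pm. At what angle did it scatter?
154.00°

First find the wavelength shift:
Δλ = λ' - λ = 28.6071 - 24.0 = 4.6071 pm

Using Δλ = λ_C(1 - cos θ), with λ_C = h/(m_e·c) ≈ 2.42631024 pm:
cos θ = 1 - Δλ/λ_C
cos θ = 1 - 4.6071/2.42631024
cos θ = -0.898809

θ = arccos(-0.898809)
θ = 154.00°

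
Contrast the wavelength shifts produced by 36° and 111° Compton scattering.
111° produces the larger shift by a factor of 7.113

Calculate both shifts using Δλ = λ_C(1 - cos θ):

For θ₁ = 36°:
Δλ₁ = 2.4263 × (1 - cos(36°))
Δλ₁ = 2.4263 × 0.1910
Δλ₁ = 0.4634 pm

For θ₂ = 111°:
Δλ₂ = 2.4263 × (1 - cos(111°))
Δλ₂ = 2.4263 × 1.3584
Δλ₂ = 3.2958 pm

The 111° angle produces the larger shift.
Ratio: 3.2958/0.4634 = 7.113

(Intermediate values are shown rounded; full precision is carried through to the final answer.)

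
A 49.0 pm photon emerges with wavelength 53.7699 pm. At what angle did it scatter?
165.00°

First find the wavelength shift:
Δλ = λ' - λ = 53.7699 - 49.0 = 4.7699 pm

Using Δλ = λ_C(1 - cos θ), with λ_C = h/(m_e·c) ≈ 2.42631024 pm:
cos θ = 1 - Δλ/λ_C
cos θ = 1 - 4.7699/2.42631024
cos θ = -0.965907

θ = arccos(-0.965907)
θ = 165.00°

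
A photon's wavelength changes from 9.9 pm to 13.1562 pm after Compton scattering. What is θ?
110.00°

First find the wavelength shift:
Δλ = λ' - λ = 13.1562 - 9.9 = 3.2562 pm

Using Δλ = λ_C(1 - cos θ), with λ_C = h/(m_e·c) ≈ 2.42631024 pm:
cos θ = 1 - Δλ/λ_C
cos θ = 1 - 3.2562/2.42631024
cos θ = -0.342038

θ = arccos(-0.342038)
θ = 110.00°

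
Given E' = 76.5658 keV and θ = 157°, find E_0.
107.5000 keV

Convert final energy to wavelength (hc ≈ 1239.842 keV·pm):
λ' = hc/E' = 1239.842 / 76.5658 = 16.1932 pm

Calculate the Compton shift:
Δλ = λ_C(1 - cos(157°))
Δλ = 2.4263 × (1 - cos(157°))
Δλ = 4.6597 pm

Initial wavelength:
λ = λ' - Δλ = 16.1932 - 4.6597 = 11.5334 pm

Initial energy:
E = hc/λ = 1239.842 / 11.5334 = 107.5000 keV

(Intermediate values are shown rounded; full precision is carried through to the final answer.)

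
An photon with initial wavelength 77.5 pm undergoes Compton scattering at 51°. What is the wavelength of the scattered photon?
78.3994 pm

Using the Compton scattering formula:
λ' = λ + Δλ = λ + λ_C(1 - cos θ)

Given:
- Initial wavelength λ = 77.5 pm
- Scattering angle θ = 51°
- Compton wavelength λ_C ≈ 2.4263 pm

Calculate the shift:
Δλ = 2.4263 × (1 - cos(51°))
Δλ = 2.4263 × 0.3707
Δλ = 0.8994 pm

Final wavelength:
λ' = 77.5 + 0.8994 = 78.3994 pm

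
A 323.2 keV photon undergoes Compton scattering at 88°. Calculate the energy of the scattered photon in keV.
200.6938 keV

First convert energy to wavelength:
λ = hc/E, with hc ≈ 1239.842 keV·pm (i.e. 1239.842 eV·nm)

For E = 323.2 keV = 323200 eV:
λ = 1239.842 keV·pm / 323.2 keV
λ = 3.8361 pm

Calculate the Compton shift:
Δλ = λ_C(1 - cos(88°)) = 2.4263 × 0.9651
Δλ = 2.3416 pm

Final wavelength:
λ' = 3.8361 + 2.3416 = 6.1778 pm

Final energy:
E' = hc/λ' = 1239.842 / 6.1778 = 200.6938 keV

(Intermediate values are shown rounded; full precision is carried through to the final answer.)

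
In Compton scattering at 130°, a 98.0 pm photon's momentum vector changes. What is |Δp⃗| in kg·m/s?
1.2017e-23 kg·m/s

Photon momentum magnitude is p = h/λ.

Initial momentum:
p₀ = h/λ = 6.6261e-34/9.8000e-11 = 6.7613e-24 kg·m/s

After scattering:
λ' = λ + Δλ = 98.0 + 3.9859 = 101.9859 pm
p' = h/λ' = 6.6261e-34/1.0199e-10 = 6.4970e-24 kg·m/s

Momentum is a vector; the scattered photon's direction makes angle θ = 130° with the incident direction. The magnitude of the vector change Δp⃗ = p⃗₀ − p⃗' is found from the law of cosines:
|Δp⃗|² = p₀² + p'² − 2p₀p'cos θ
|Δp⃗|² = (6.7613e-24)² + (6.4970e-24)² − 2·6.7613e-24·6.4970e-24·cos(130°)
|Δp⃗| = 1.2017e-23 kg·m/s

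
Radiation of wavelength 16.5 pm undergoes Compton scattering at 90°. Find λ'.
18.9263 pm

Using the Compton formula: λ' = λ + λ_C(1 − cos θ)

For θ = 90°, cos θ = 0 (exact) = 0.0000, so:
1 − cos 90° = 1 − (0) = 1.0000

Δλ = λ_C × 1.0000 = 2.4263 × 1.0000 = 2.4263 pm

λ' = 16.5 + 2.4263 = 18.9263 pm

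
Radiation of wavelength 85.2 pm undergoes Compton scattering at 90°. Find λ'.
87.6263 pm

Using the Compton formula: λ' = λ + λ_C(1 − cos θ)

For θ = 90°, cos θ = 0 (exact) = 0.0000, so:
1 − cos 90° = 1 − (0) = 1.0000

Δλ = λ_C × 1.0000 = 2.4263 × 1.0000 = 2.4263 pm

λ' = 85.2 + 2.4263 = 87.6263 pm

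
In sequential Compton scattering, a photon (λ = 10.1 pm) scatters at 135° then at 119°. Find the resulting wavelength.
17.8446 pm

Apply Compton shift twice:

First scattering at θ₁ = 135°:
Δλ₁ = λ_C(1 - cos(135°))
Δλ₁ = 2.4263 × 1.7071
Δλ₁ = 4.1420 pm

After first scattering:
λ₁ = 10.1 + 4.1420 = 14.2420 pm

Second scattering at θ₂ = 119°:
Δλ₂ = λ_C(1 - cos(119°))
Δλ₂ = 2.4263 × 1.4848
Δλ₂ = 3.6026 pm

Final wavelength:
λ₂ = 14.2420 + 3.6026 = 17.8446 pm

Total shift: Δλ_total = 4.1420 + 3.6026 = 7.7446 pm

(Intermediate values are shown rounded; full precision is carried through to the final answer.)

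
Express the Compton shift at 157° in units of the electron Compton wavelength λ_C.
1.9205 λ_C

The Compton shift formula is:
Δλ = λ_C(1 - cos θ)

Dividing both sides by λ_C:
Δλ/λ_C = 1 - cos θ

For θ = 157°:
Δλ/λ_C = 1 - cos(157°)
Δλ/λ_C = 1 - -0.9205
Δλ/λ_C = 1.9205

This means the shift is 1.9205 × λ_C = 4.6597 pm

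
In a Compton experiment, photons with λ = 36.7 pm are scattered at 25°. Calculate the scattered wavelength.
36.9273 pm

Using the Compton scattering formula:
λ' = λ + Δλ = λ + λ_C(1 - cos θ)

Given:
- Initial wavelength λ = 36.7 pm
- Scattering angle θ = 25°
- Compton wavelength λ_C ≈ 2.4263 pm

Calculate the shift:
Δλ = 2.4263 × (1 - cos(25°))
Δλ = 2.4263 × 0.0937
Δλ = 0.2273 pm

Final wavelength:
λ' = 36.7 + 0.2273 = 36.9273 pm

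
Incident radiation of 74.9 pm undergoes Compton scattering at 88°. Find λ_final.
77.2416 pm

Using the Compton scattering formula:
λ' = λ + Δλ = λ + λ_C(1 - cos θ)

Given:
- Initial wavelength λ = 74.9 pm
- Scattering angle θ = 88°
- Compton wavelength λ_C ≈ 2.4263 pm

Calculate the shift:
Δλ = 2.4263 × (1 - cos(88°))
Δλ = 2.4263 × 0.9651
Δλ = 2.3416 pm

Final wavelength:
λ' = 74.9 + 2.3416 = 77.2416 pm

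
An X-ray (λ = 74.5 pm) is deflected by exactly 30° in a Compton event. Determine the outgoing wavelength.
74.8251 pm

Using the Compton formula: λ' = λ + λ_C(1 − cos θ)

For θ = 30°, cos θ = √3/2 (exact) ≈ 0.8660, so:
1 − cos 30° = 1 − (√3/2) ≈ 0.1340

Δλ = λ_C × 0.1340 = 2.4263 × 0.1340 = 0.3251 pm

λ' = 74.5 + 0.3251 = 74.8251 pm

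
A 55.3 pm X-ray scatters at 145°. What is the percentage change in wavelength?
7.9816%

Calculate the Compton shift:
Δλ = λ_C(1 - cos(145°))
Δλ = 2.4263 × (1 - cos(145°))
Δλ = 2.4263 × 1.8192
Δλ = 4.4138 pm

Percentage change:
(Δλ/λ₀) × 100 = (4.4138/55.3) × 100
= 7.9816%

(Intermediate values are shown rounded; full precision is carried through to the final answer.)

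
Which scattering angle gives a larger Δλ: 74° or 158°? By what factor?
158° produces the larger shift by a factor of 2.661

Calculate both shifts using Δλ = λ_C(1 - cos θ):

For θ₁ = 74°:
Δλ₁ = 2.4263 × (1 - cos(74°))
Δλ₁ = 2.4263 × 0.7244
Δλ₁ = 1.7575 pm

For θ₂ = 158°:
Δλ₂ = 2.4263 × (1 - cos(158°))
Δλ₂ = 2.4263 × 1.9272
Δλ₂ = 4.6759 pm

The 158° angle produces the larger shift.
Ratio: 4.6759/1.7575 = 2.661

(Intermediate values are shown rounded; full precision is carried through to the final answer.)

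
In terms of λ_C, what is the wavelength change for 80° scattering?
0.8264 λ_C

The Compton shift formula is:
Δλ = λ_C(1 - cos θ)

Dividing both sides by λ_C:
Δλ/λ_C = 1 - cos θ

For θ = 80°:
Δλ/λ_C = 1 - cos(80°)
Δλ/λ_C = 1 - 0.1736
Δλ/λ_C = 0.8264

This means the shift is 0.8264 × λ_C = 2.0050 pm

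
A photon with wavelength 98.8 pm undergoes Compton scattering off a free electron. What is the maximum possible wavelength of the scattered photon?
103.6526 pm (at θ = 180°)

The Compton shift is Δλ = λ_C(1 − cos θ).

Since cos θ ranges from −1 to 1, the factor (1 − cos θ) ranges from 0 to 2; the maximum shift occurs at θ = 180° (backscattering):
Δλ_max = 2λ_C = 2 × 2.4263 pm = 4.8526 pm

Maximum scattered wavelength:
λ'_max = λ₀ + Δλ_max = 98.8 + 4.8526 = 103.6526 pm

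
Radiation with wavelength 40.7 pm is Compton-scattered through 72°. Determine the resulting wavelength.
42.3765 pm

Using the Compton scattering formula:
λ' = λ + Δλ = λ + λ_C(1 - cos θ)

Given:
- Initial wavelength λ = 40.7 pm
- Scattering angle θ = 72°
- Compton wavelength λ_C ≈ 2.4263 pm

Calculate the shift:
Δλ = 2.4263 × (1 - cos(72°))
Δλ = 2.4263 × 0.6910
Δλ = 1.6765 pm

Final wavelength:
λ' = 40.7 + 1.6765 = 42.3765 pm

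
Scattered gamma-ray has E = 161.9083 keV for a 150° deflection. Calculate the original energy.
396.1000 keV

Convert final energy to wavelength (hc ≈ 1239.842 keV·pm):
λ' = hc/E' = 1239.842 / 161.9083 = 7.6577 pm

Calculate the Compton shift:
Δλ = λ_C(1 - cos(150°))
Δλ = 2.4263 × (1 - cos(150°))
Δλ = 4.5276 pm

Initial wavelength:
λ = λ' - Δλ = 7.6577 - 4.5276 = 3.1301 pm

Initial energy:
E = hc/λ = 1239.842 / 3.1301 = 396.1000 keV

(Intermediate values are shown rounded; full precision is carried through to the final answer.)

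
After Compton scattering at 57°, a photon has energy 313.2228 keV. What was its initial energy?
434.4999 keV

Convert final energy to wavelength (hc ≈ 1239.842 keV·pm):
λ' = hc/E' = 1239.842 / 313.2228 = 3.9583 pm

Calculate the Compton shift:
Δλ = λ_C(1 - cos(57°))
Δλ = 2.4263 × (1 - cos(57°))
Δλ = 1.1048 pm

Initial wavelength:
λ = λ' - Δλ = 3.9583 - 1.1048 = 2.8535 pm

Initial energy:
E = hc/λ = 1239.842 / 2.8535 = 434.4999 keV

(Intermediate values are shown rounded; full precision is carried through to the final answer.)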